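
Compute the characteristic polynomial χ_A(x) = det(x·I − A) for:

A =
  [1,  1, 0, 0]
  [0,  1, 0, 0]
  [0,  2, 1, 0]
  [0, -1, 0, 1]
x^4 - 4*x^3 + 6*x^2 - 4*x + 1

Expanding det(x·I − A) (e.g. by cofactor expansion or by noting that A is similar to its Jordan form J, which has the same characteristic polynomial as A) gives
  χ_A(x) = x^4 - 4*x^3 + 6*x^2 - 4*x + 1
which factors as (x - 1)^4. The eigenvalues (with algebraic multiplicities) are λ = 1 with multiplicity 4.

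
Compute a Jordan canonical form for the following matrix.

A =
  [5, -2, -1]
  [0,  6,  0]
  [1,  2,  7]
J_2(6) ⊕ J_1(6)

The characteristic polynomial is
  det(x·I − A) = x^3 - 18*x^2 + 108*x - 216 = (x - 6)^3

Eigenvalues and multiplicities (the geometric multiplicity of λ is n − rank(A − λI), which equals the number of Jordan blocks for λ):
  λ = 6: algebraic multiplicity = 3, geometric multiplicity = 2

Determining the block sizes for each eigenvalue:
  λ = 6: 2 blocks summing to 3 forces exactly one block of size 2 and the rest size 1 → block sizes [2, 1]

Assembling the blocks gives a Jordan form
J =
  [6, 1, 0]
  [0, 6, 0]
  [0, 0, 6]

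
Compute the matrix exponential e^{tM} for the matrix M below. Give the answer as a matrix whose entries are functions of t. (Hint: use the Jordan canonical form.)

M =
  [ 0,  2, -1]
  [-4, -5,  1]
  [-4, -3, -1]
e^{tM} =
  [2*t*exp(-2*t) + exp(-2*t), t^2*exp(-2*t)/2 + 2*t*exp(-2*t), -t^2*exp(-2*t)/2 - t*exp(-2*t)]
  [-4*t*exp(-2*t), -t^2*exp(-2*t) - 3*t*exp(-2*t) + exp(-2*t), t^2*exp(-2*t) + t*exp(-2*t)]
  [-4*t*exp(-2*t), -t^2*exp(-2*t) - 3*t*exp(-2*t), t^2*exp(-2*t) + t*exp(-2*t) + exp(-2*t)]

Strategy: write M = P · J · P⁻¹ where J is a Jordan canonical form, so e^{tM} = P · e^{tJ} · P⁻¹, and e^{tJ} can be computed block-by-block.

M has Jordan form
J =
  [-2,  1,  0]
  [ 0, -2,  1]
  [ 0,  0, -2]
(up to reordering of blocks).

Per-block formulas:
  For a 3×3 Jordan block J_3(-2): exp(t · J_3(-2)) = e^(-2t)·(I + t·N + (t^2/2)·N^2), where N is the 3×3 nilpotent shift.

After assembling e^{tJ} and conjugating by P, we get:

e^{tM} =
  [2*t*exp(-2*t) + exp(-2*t), t^2*exp(-2*t)/2 + 2*t*exp(-2*t), -t^2*exp(-2*t)/2 - t*exp(-2*t)]
  [-4*t*exp(-2*t), -t^2*exp(-2*t) - 3*t*exp(-2*t) + exp(-2*t), t^2*exp(-2*t) + t*exp(-2*t)]
  [-4*t*exp(-2*t), -t^2*exp(-2*t) - 3*t*exp(-2*t), t^2*exp(-2*t) + t*exp(-2*t) + exp(-2*t)]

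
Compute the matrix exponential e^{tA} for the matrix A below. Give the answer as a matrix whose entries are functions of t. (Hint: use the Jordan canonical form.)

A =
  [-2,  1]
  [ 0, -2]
e^{tA} =
  [exp(-2*t), t*exp(-2*t)]
  [0, exp(-2*t)]

Strategy: write A = P · J · P⁻¹ where J is a Jordan canonical form, so e^{tA} = P · e^{tJ} · P⁻¹, and e^{tJ} can be computed block-by-block.

A has Jordan form
J =
  [-2,  1]
  [ 0, -2]
(up to reordering of blocks).

Per-block formulas:
  For a 2×2 Jordan block J_2(-2): exp(t · J_2(-2)) = e^(-2t)·(I + t·N), where N is the 2×2 nilpotent shift.

After assembling e^{tJ} and conjugating by P, we get:

e^{tA} =
  [exp(-2*t), t*exp(-2*t)]
  [0, exp(-2*t)]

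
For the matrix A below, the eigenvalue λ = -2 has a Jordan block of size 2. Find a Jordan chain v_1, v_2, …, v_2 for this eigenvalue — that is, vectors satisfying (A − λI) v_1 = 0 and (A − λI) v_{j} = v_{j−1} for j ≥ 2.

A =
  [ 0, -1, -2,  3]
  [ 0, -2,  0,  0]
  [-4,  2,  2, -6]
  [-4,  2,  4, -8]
A Jordan chain for λ = -2 of length 2:
v_1 = (2, 0, -4, -4)ᵀ
v_2 = (1, 0, 0, 0)ᵀ

Let N = A − (-2)·I. We want v_2 with N^2 v_2 = 0 but N^1 v_2 ≠ 0; then v_{j-1} := N · v_j for j = 2, …, 2.

Pick v_2 = (1, 0, 0, 0)ᵀ.
Then v_1 = N · v_2 = (2, 0, -4, -4)ᵀ.

Sanity check: (A − (-2)·I) v_1 = (0, 0, 0, 0)ᵀ = 0. ✓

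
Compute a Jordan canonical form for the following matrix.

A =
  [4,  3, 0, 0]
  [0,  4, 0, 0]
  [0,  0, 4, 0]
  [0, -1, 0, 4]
J_2(4) ⊕ J_1(4) ⊕ J_1(4)

The characteristic polynomial is
  det(x·I − A) = x^4 - 16*x^3 + 96*x^2 - 256*x + 256 = (x - 4)^4

Eigenvalues and multiplicities (the geometric multiplicity of λ is n − rank(A − λI), which equals the number of Jordan blocks for λ):
  λ = 4: algebraic multiplicity = 4, geometric multiplicity = 3

Determining the block sizes for each eigenvalue:
  λ = 4: 3 blocks summing to 4 forces exactly one block of size 2 and the rest size 1 → block sizes [2, 1, 1]

Assembling the blocks gives a Jordan form
J =
  [4, 1, 0, 0]
  [0, 4, 0, 0]
  [0, 0, 4, 0]
  [0, 0, 0, 4]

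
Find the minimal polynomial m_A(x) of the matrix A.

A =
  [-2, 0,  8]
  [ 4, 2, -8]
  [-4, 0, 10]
x^2 - 8*x + 12

The characteristic polynomial is χ_A(x) = (x - 6)*(x - 2)^2, so the eigenvalues are known. The minimal polynomial is
  m_A(x) = Π_λ (x − λ)^{k_λ}
where k_λ is the size of the *largest* Jordan block for λ (equivalently, the smallest k with (A − λI)^k v = 0 for every generalised eigenvector v of λ).

  λ = 2: largest Jordan block has size 1, contributing (x − 2)
  λ = 6: largest Jordan block has size 1, contributing (x − 6)

So m_A(x) = (x - 6)*(x - 2) = x^2 - 8*x + 12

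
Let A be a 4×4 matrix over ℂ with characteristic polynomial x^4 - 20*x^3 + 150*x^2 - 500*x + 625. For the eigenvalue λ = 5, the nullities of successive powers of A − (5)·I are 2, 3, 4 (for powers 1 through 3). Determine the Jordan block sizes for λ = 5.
Block sizes for λ = 5: [3, 1]

From the dimensions of kernels of powers, the number of Jordan blocks of size at least j is d_j − d_{j−1} where d_j = dim ker(N^j) (with d_0 = 0). Computing the differences gives [2, 1, 1].
The number of blocks of size exactly k is (#blocks of size ≥ k) − (#blocks of size ≥ k + 1), so the partition is: 1 block(s) of size 1, 1 block(s) of size 3.
In nonincreasing order the block sizes are [3, 1].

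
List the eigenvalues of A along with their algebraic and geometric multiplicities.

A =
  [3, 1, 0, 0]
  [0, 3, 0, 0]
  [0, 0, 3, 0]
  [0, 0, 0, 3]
λ = 3: alg = 4, geom = 3

Step 1 — factor the characteristic polynomial to read off the algebraic multiplicities:
  χ_A(x) = (x - 3)^4

Step 2 — compute geometric multiplicities via the rank-nullity identity g(λ) = n − rank(A − λI):
  rank(A − (3)·I) = 1, so dim ker(A − (3)·I) = n − 1 = 3

Summary:
  λ = 3: algebraic multiplicity = 4, geometric multiplicity = 3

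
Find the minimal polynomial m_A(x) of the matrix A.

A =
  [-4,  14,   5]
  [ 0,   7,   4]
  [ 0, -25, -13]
x^3 + 10*x^2 + 33*x + 36

The characteristic polynomial is χ_A(x) = (x + 3)^2*(x + 4), so the eigenvalues are known. The minimal polynomial is
  m_A(x) = Π_λ (x − λ)^{k_λ}
where k_λ is the size of the *largest* Jordan block for λ (equivalently, the smallest k with (A − λI)^k v = 0 for every generalised eigenvector v of λ).

  λ = -4: largest Jordan block has size 1, contributing (x + 4)
  λ = -3: largest Jordan block has size 2, contributing (x + 3)^2

So m_A(x) = (x + 3)^2*(x + 4) = x^3 + 10*x^2 + 33*x + 36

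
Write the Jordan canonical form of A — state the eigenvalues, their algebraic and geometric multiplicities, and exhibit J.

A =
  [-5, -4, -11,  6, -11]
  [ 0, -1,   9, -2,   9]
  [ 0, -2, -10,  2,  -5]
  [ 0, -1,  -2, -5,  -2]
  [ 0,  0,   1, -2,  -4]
J_3(-5) ⊕ J_1(-5) ⊕ J_1(-5)

The characteristic polynomial is
  det(x·I − A) = x^5 + 25*x^4 + 250*x^3 + 1250*x^2 + 3125*x + 3125 = (x + 5)^5

Eigenvalues and multiplicities (the geometric multiplicity of λ is n − rank(A − λI), which equals the number of Jordan blocks for λ):
  λ = -5: algebraic multiplicity = 5, geometric multiplicity = 3

Determining the block sizes for each eigenvalue:
  λ = -5: with am = 5 and gm = 3, the partition is not yet determined (e.g. several partitions of 5 into 3 parts exist). Let N = A − (-5)·I. Computing rank(N^1) = 2, rank(N^2) = 1, rank(N^3) = 0; the number of blocks of size ≥ j is rank(N^{j−1}) − rank(N^j), giving [3, 1, 1]. So we have 1 block(s) of size 3, 2 block(s) of size 1 → block sizes [3, 1, 1]

Assembling the blocks gives a Jordan form
J =
  [-5,  1,  0,  0,  0]
  [ 0, -5,  1,  0,  0]
  [ 0,  0, -5,  0,  0]
  [ 0,  0,  0, -5,  0]
  [ 0,  0,  0,  0, -5]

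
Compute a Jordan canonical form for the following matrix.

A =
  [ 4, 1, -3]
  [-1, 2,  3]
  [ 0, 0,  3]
J_2(3) ⊕ J_1(3)

The characteristic polynomial is
  det(x·I − A) = x^3 - 9*x^2 + 27*x - 27 = (x - 3)^3

Eigenvalues and multiplicities (the geometric multiplicity of λ is n − rank(A − λI), which equals the number of Jordan blocks for λ):
  λ = 3: algebraic multiplicity = 3, geometric multiplicity = 2

Determining the block sizes for each eigenvalue:
  λ = 3: 2 blocks summing to 3 forces exactly one block of size 2 and the rest size 1 → block sizes [2, 1]

Assembling the blocks gives a Jordan form
J =
  [3, 1, 0]
  [0, 3, 0]
  [0, 0, 3]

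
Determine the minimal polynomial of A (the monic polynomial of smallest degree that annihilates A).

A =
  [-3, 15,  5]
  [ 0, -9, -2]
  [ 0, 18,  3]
x^2 + 6*x + 9

The characteristic polynomial is χ_A(x) = (x + 3)^3, so the eigenvalues are known. The minimal polynomial is
  m_A(x) = Π_λ (x − λ)^{k_λ}
where k_λ is the size of the *largest* Jordan block for λ (equivalently, the smallest k with (A − λI)^k v = 0 for every generalised eigenvector v of λ).

  λ = -3: largest Jordan block has size 2, contributing (x + 3)^2

So m_A(x) = (x + 3)^2 = x^2 + 6*x + 9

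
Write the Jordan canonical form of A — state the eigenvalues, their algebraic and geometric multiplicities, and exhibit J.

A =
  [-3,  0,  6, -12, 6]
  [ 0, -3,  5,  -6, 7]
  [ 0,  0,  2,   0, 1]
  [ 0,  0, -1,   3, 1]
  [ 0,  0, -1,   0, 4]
J_1(-3) ⊕ J_1(-3) ⊕ J_2(3) ⊕ J_1(3)

The characteristic polynomial is
  det(x·I − A) = x^5 - 3*x^4 - 18*x^3 + 54*x^2 + 81*x - 243 = (x - 3)^3*(x + 3)^2

Eigenvalues and multiplicities (the geometric multiplicity of λ is n − rank(A − λI), which equals the number of Jordan blocks for λ):
  λ = -3: algebraic multiplicity = 2, geometric multiplicity = 2
  λ = 3: algebraic multiplicity = 3, geometric multiplicity = 2

Determining the block sizes for each eigenvalue:
  λ = -3: gm = am = 2, so every block has size 1 → block sizes [1, 1]
  λ = 3: 2 blocks summing to 3 forces exactly one block of size 2 and the rest size 1 → block sizes [2, 1]

Assembling the blocks gives a Jordan form
J =
  [-3,  0, 0, 0, 0]
  [ 0, -3, 0, 0, 0]
  [ 0,  0, 3, 1, 0]
  [ 0,  0, 0, 3, 0]
  [ 0,  0, 0, 0, 3]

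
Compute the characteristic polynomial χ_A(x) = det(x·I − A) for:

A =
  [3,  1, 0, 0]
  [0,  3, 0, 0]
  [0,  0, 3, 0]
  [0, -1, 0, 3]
x^4 - 12*x^3 + 54*x^2 - 108*x + 81

Expanding det(x·I − A) (e.g. by cofactor expansion or by noting that A is similar to its Jordan form J, which has the same characteristic polynomial as A) gives
  χ_A(x) = x^4 - 12*x^3 + 54*x^2 - 108*x + 81
which factors as (x - 3)^4. The eigenvalues (with algebraic multiplicities) are λ = 3 with multiplicity 4.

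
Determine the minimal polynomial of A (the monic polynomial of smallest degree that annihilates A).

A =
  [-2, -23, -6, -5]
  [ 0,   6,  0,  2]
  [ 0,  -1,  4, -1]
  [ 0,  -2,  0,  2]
x^3 - 6*x^2 + 32

The characteristic polynomial is χ_A(x) = (x - 4)^3*(x + 2), so the eigenvalues are known. The minimal polynomial is
  m_A(x) = Π_λ (x − λ)^{k_λ}
where k_λ is the size of the *largest* Jordan block for λ (equivalently, the smallest k with (A − λI)^k v = 0 for every generalised eigenvector v of λ).

  λ = -2: largest Jordan block has size 1, contributing (x + 2)
  λ = 4: largest Jordan block has size 2, contributing (x − 4)^2

So m_A(x) = (x - 4)^2*(x + 2) = x^3 - 6*x^2 + 32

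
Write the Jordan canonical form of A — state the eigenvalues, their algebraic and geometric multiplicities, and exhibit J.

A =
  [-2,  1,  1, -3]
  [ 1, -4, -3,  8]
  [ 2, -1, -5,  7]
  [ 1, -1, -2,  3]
J_2(-2) ⊕ J_2(-2)

The characteristic polynomial is
  det(x·I − A) = x^4 + 8*x^3 + 24*x^2 + 32*x + 16 = (x + 2)^4

Eigenvalues and multiplicities (the geometric multiplicity of λ is n − rank(A − λI), which equals the number of Jordan blocks for λ):
  λ = -2: algebraic multiplicity = 4, geometric multiplicity = 2

Determining the block sizes for each eigenvalue:
  λ = -2: with am = 4 and gm = 2, the partition is not yet determined (e.g. several partitions of 4 into 2 parts exist). Let N = A − (-2)·I. Computing rank(N^1) = 2, rank(N^2) = 0; the number of blocks of size ≥ j is rank(N^{j−1}) − rank(N^j), giving [2, 2]. So we have 2 block(s) of size 2 → block sizes [2, 2]

Assembling the blocks gives a Jordan form
J =
  [-2,  1,  0,  0]
  [ 0, -2,  0,  0]
  [ 0,  0, -2,  1]
  [ 0,  0,  0, -2]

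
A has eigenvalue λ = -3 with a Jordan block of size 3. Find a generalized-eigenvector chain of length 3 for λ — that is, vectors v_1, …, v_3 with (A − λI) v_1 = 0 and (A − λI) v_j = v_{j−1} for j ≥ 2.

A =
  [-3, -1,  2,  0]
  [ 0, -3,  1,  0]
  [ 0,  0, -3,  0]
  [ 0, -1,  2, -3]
A Jordan chain for λ = -3 of length 3:
v_1 = (-1, 0, 0, -1)ᵀ
v_2 = (2, 1, 0, 2)ᵀ
v_3 = (0, 0, 1, 0)ᵀ

Let N = A − (-3)·I. We want v_3 with N^3 v_3 = 0 but N^2 v_3 ≠ 0; then v_{j-1} := N · v_j for j = 3, …, 2.

Pick v_3 = (0, 0, 1, 0)ᵀ.
Then v_2 = N · v_3 = (2, 1, 0, 2)ᵀ.
Then v_1 = N · v_2 = (-1, 0, 0, -1)ᵀ.

Sanity check: (A − (-3)·I) v_1 = (0, 0, 0, 0)ᵀ = 0. ✓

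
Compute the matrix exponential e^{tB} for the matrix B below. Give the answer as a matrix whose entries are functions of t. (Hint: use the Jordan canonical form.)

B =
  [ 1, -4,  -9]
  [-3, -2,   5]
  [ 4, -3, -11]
e^{tB} =
  [t^2*exp(-4*t)/2 + 5*t*exp(-4*t) + exp(-4*t), -t^2*exp(-4*t)/2 - 4*t*exp(-4*t), -t^2*exp(-4*t) - 9*t*exp(-4*t)]
  [-t^2*exp(-4*t)/2 - 3*t*exp(-4*t), t^2*exp(-4*t)/2 + 2*t*exp(-4*t) + exp(-4*t), t^2*exp(-4*t) + 5*t*exp(-4*t)]
  [t^2*exp(-4*t)/2 + 4*t*exp(-4*t), -t^2*exp(-4*t)/2 - 3*t*exp(-4*t), -t^2*exp(-4*t) - 7*t*exp(-4*t) + exp(-4*t)]

Strategy: write B = P · J · P⁻¹ where J is a Jordan canonical form, so e^{tB} = P · e^{tJ} · P⁻¹, and e^{tJ} can be computed block-by-block.

B has Jordan form
J =
  [-4,  1,  0]
  [ 0, -4,  1]
  [ 0,  0, -4]
(up to reordering of blocks).

Per-block formulas:
  For a 3×3 Jordan block J_3(-4): exp(t · J_3(-4)) = e^(-4t)·(I + t·N + (t^2/2)·N^2), where N is the 3×3 nilpotent shift.

After assembling e^{tJ} and conjugating by P, we get:

e^{tB} =
  [t^2*exp(-4*t)/2 + 5*t*exp(-4*t) + exp(-4*t), -t^2*exp(-4*t)/2 - 4*t*exp(-4*t), -t^2*exp(-4*t) - 9*t*exp(-4*t)]
  [-t^2*exp(-4*t)/2 - 3*t*exp(-4*t), t^2*exp(-4*t)/2 + 2*t*exp(-4*t) + exp(-4*t), t^2*exp(-4*t) + 5*t*exp(-4*t)]
  [t^2*exp(-4*t)/2 + 4*t*exp(-4*t), -t^2*exp(-4*t)/2 - 3*t*exp(-4*t), -t^2*exp(-4*t) - 7*t*exp(-4*t) + exp(-4*t)]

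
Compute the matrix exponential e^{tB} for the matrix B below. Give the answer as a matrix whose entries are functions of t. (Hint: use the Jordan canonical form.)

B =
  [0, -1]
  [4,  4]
e^{tB} =
  [-2*t*exp(2*t) + exp(2*t), -t*exp(2*t)]
  [4*t*exp(2*t), 2*t*exp(2*t) + exp(2*t)]

Strategy: write B = P · J · P⁻¹ where J is a Jordan canonical form, so e^{tB} = P · e^{tJ} · P⁻¹, and e^{tJ} can be computed block-by-block.

B has Jordan form
J =
  [2, 1]
  [0, 2]
(up to reordering of blocks).

Per-block formulas:
  For a 2×2 Jordan block J_2(2): exp(t · J_2(2)) = e^(2t)·(I + t·N), where N is the 2×2 nilpotent shift.

After assembling e^{tJ} and conjugating by P, we get:

e^{tB} =
  [-2*t*exp(2*t) + exp(2*t), -t*exp(2*t)]
  [4*t*exp(2*t), 2*t*exp(2*t) + exp(2*t)]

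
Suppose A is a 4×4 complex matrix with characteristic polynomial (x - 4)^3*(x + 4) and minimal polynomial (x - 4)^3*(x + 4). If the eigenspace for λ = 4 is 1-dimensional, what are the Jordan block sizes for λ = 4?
Block sizes for λ = 4: [3]

Step 1 — from the characteristic polynomial, algebraic multiplicity of λ = 4 is 3. From dim ker(A − (4)·I) = 1, there are exactly 1 Jordan blocks for λ = 4.
Step 2 — from the minimal polynomial, the factor (x − 4)^3 tells us the largest block for λ = 4 has size 3.
Step 3 — with total size 3, 1 blocks, and largest block 3, the block sizes (in nonincreasing order) are [3].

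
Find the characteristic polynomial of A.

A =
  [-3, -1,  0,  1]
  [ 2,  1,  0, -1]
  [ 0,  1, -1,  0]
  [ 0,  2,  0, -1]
x^4 + 4*x^3 + 6*x^2 + 4*x + 1

Expanding det(x·I − A) (e.g. by cofactor expansion or by noting that A is similar to its Jordan form J, which has the same characteristic polynomial as A) gives
  χ_A(x) = x^4 + 4*x^3 + 6*x^2 + 4*x + 1
which factors as (x + 1)^4. The eigenvalues (with algebraic multiplicities) are λ = -1 with multiplicity 4.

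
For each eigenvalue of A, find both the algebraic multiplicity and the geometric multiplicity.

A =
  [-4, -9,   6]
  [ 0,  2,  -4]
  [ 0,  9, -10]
λ = -4: alg = 3, geom = 2

Step 1 — factor the characteristic polynomial to read off the algebraic multiplicities:
  χ_A(x) = (x + 4)^3

Step 2 — compute geometric multiplicities via the rank-nullity identity g(λ) = n − rank(A − λI):
  rank(A − (-4)·I) = 1, so dim ker(A − (-4)·I) = n − 1 = 2

Summary:
  λ = -4: algebraic multiplicity = 3, geometric multiplicity = 2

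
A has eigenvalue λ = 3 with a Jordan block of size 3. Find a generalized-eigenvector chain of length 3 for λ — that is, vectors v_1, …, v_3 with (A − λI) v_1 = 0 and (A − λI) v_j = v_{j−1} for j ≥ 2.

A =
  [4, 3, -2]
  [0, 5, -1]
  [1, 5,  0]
A Jordan chain for λ = 3 of length 3:
v_1 = (-1, -1, -2)ᵀ
v_2 = (1, 0, 1)ᵀ
v_3 = (1, 0, 0)ᵀ

Let N = A − (3)·I. We want v_3 with N^3 v_3 = 0 but N^2 v_3 ≠ 0; then v_{j-1} := N · v_j for j = 3, …, 2.

Pick v_3 = (1, 0, 0)ᵀ.
Then v_2 = N · v_3 = (1, 0, 1)ᵀ.
Then v_1 = N · v_2 = (-1, -1, -2)ᵀ.

Sanity check: (A − (3)·I) v_1 = (0, 0, 0)ᵀ = 0. ✓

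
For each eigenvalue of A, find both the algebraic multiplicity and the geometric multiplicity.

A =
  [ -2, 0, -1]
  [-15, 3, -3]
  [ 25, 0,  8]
λ = 3: alg = 3, geom = 2

Step 1 — factor the characteristic polynomial to read off the algebraic multiplicities:
  χ_A(x) = (x - 3)^3

Step 2 — compute geometric multiplicities via the rank-nullity identity g(λ) = n − rank(A − λI):
  rank(A − (3)·I) = 1, so dim ker(A − (3)·I) = n − 1 = 2

Summary:
  λ = 3: algebraic multiplicity = 3, geometric multiplicity = 2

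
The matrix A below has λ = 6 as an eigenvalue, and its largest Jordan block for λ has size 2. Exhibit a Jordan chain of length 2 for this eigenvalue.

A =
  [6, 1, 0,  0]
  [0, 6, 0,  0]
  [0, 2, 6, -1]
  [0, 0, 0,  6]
A Jordan chain for λ = 6 of length 2:
v_1 = (1, 0, 2, 0)ᵀ
v_2 = (0, 1, 0, 0)ᵀ

Let N = A − (6)·I. We want v_2 with N^2 v_2 = 0 but N^1 v_2 ≠ 0; then v_{j-1} := N · v_j for j = 2, …, 2.

Pick v_2 = (0, 1, 0, 0)ᵀ.
Then v_1 = N · v_2 = (1, 0, 2, 0)ᵀ.

Sanity check: (A − (6)·I) v_1 = (0, 0, 0, 0)ᵀ = 0. ✓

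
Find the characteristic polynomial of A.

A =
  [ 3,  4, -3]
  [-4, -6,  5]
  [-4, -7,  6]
x^3 - 3*x^2 + 3*x - 1

Expanding det(x·I − A) (e.g. by cofactor expansion or by noting that A is similar to its Jordan form J, which has the same characteristic polynomial as A) gives
  χ_A(x) = x^3 - 3*x^2 + 3*x - 1
which factors as (x - 1)^3. The eigenvalues (with algebraic multiplicities) are λ = 1 with multiplicity 3.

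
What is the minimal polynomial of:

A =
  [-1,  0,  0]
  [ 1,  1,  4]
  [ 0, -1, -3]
x^3 + 3*x^2 + 3*x + 1

The characteristic polynomial is χ_A(x) = (x + 1)^3, so the eigenvalues are known. The minimal polynomial is
  m_A(x) = Π_λ (x − λ)^{k_λ}
where k_λ is the size of the *largest* Jordan block for λ (equivalently, the smallest k with (A − λI)^k v = 0 for every generalised eigenvector v of λ).

  λ = -1: largest Jordan block has size 3, contributing (x + 1)^3

So m_A(x) = (x + 1)^3 = x^3 + 3*x^2 + 3*x + 1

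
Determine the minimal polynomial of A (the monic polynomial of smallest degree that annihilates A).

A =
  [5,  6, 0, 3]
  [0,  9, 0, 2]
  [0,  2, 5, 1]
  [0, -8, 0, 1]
x^2 - 10*x + 25

The characteristic polynomial is χ_A(x) = (x - 5)^4, so the eigenvalues are known. The minimal polynomial is
  m_A(x) = Π_λ (x − λ)^{k_λ}
where k_λ is the size of the *largest* Jordan block for λ (equivalently, the smallest k with (A − λI)^k v = 0 for every generalised eigenvector v of λ).

  λ = 5: largest Jordan block has size 2, contributing (x − 5)^2

So m_A(x) = (x - 5)^2 = x^2 - 10*x + 25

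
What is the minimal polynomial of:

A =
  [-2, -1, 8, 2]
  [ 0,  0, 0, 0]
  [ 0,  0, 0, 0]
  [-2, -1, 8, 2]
x^2

The characteristic polynomial is χ_A(x) = x^4, so the eigenvalues are known. The minimal polynomial is
  m_A(x) = Π_λ (x − λ)^{k_λ}
where k_λ is the size of the *largest* Jordan block for λ (equivalently, the smallest k with (A − λI)^k v = 0 for every generalised eigenvector v of λ).

  λ = 0: largest Jordan block has size 2, contributing (x − 0)^2

So m_A(x) = x^2 = x^2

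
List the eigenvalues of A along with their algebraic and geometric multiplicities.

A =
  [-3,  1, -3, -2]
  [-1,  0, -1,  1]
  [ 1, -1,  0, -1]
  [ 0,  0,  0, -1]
λ = -1: alg = 4, geom = 2

Step 1 — factor the characteristic polynomial to read off the algebraic multiplicities:
  χ_A(x) = (x + 1)^4

Step 2 — compute geometric multiplicities via the rank-nullity identity g(λ) = n − rank(A − λI):
  rank(A − (-1)·I) = 2, so dim ker(A − (-1)·I) = n − 2 = 2

Summary:
  λ = -1: algebraic multiplicity = 4, geometric multiplicity = 2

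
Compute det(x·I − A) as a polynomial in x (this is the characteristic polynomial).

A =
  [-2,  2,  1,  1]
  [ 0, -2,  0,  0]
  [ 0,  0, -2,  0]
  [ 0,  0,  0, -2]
x^4 + 8*x^3 + 24*x^2 + 32*x + 16

Expanding det(x·I − A) (e.g. by cofactor expansion or by noting that A is similar to its Jordan form J, which has the same characteristic polynomial as A) gives
  χ_A(x) = x^4 + 8*x^3 + 24*x^2 + 32*x + 16
which factors as (x + 2)^4. The eigenvalues (with algebraic multiplicities) are λ = -2 with multiplicity 4.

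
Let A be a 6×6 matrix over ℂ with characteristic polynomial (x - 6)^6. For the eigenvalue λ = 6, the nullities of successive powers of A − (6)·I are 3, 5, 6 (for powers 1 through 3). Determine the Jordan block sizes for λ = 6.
Block sizes for λ = 6: [3, 2, 1]

From the dimensions of kernels of powers, the number of Jordan blocks of size at least j is d_j − d_{j−1} where d_j = dim ker(N^j) (with d_0 = 0). Computing the differences gives [3, 2, 1].
The number of blocks of size exactly k is (#blocks of size ≥ k) − (#blocks of size ≥ k + 1), so the partition is: 1 block(s) of size 1, 1 block(s) of size 2, 1 block(s) of size 3.
In nonincreasing order the block sizes are [3, 2, 1].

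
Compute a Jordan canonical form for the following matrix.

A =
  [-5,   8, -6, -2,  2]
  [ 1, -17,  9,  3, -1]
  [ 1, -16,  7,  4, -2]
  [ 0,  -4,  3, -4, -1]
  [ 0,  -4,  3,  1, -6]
J_3(-5) ⊕ J_1(-5) ⊕ J_1(-5)

The characteristic polynomial is
  det(x·I − A) = x^5 + 25*x^4 + 250*x^3 + 1250*x^2 + 3125*x + 3125 = (x + 5)^5

Eigenvalues and multiplicities (the geometric multiplicity of λ is n − rank(A − λI), which equals the number of Jordan blocks for λ):
  λ = -5: algebraic multiplicity = 5, geometric multiplicity = 3

Determining the block sizes for each eigenvalue:
  λ = -5: with am = 5 and gm = 3, the partition is not yet determined (e.g. several partitions of 5 into 3 parts exist). Let N = A − (-5)·I. Computing rank(N^1) = 2, rank(N^2) = 1, rank(N^3) = 0; the number of blocks of size ≥ j is rank(N^{j−1}) − rank(N^j), giving [3, 1, 1]. So we have 1 block(s) of size 3, 2 block(s) of size 1 → block sizes [3, 1, 1]

Assembling the blocks gives a Jordan form
J =
  [-5,  1,  0,  0,  0]
  [ 0, -5,  1,  0,  0]
  [ 0,  0, -5,  0,  0]
  [ 0,  0,  0, -5,  0]
  [ 0,  0,  0,  0, -5]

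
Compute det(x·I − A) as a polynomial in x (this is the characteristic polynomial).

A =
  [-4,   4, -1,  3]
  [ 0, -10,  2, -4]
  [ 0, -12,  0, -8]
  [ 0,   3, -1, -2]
x^4 + 16*x^3 + 96*x^2 + 256*x + 256

Expanding det(x·I − A) (e.g. by cofactor expansion or by noting that A is similar to its Jordan form J, which has the same characteristic polynomial as A) gives
  χ_A(x) = x^4 + 16*x^3 + 96*x^2 + 256*x + 256
which factors as (x + 4)^4. The eigenvalues (with algebraic multiplicities) are λ = -4 with multiplicity 4.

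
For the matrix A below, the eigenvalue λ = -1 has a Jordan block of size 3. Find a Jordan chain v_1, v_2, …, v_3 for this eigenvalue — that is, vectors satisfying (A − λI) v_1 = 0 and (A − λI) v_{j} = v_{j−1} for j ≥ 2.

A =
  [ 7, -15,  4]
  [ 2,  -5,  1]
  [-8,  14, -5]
A Jordan chain for λ = -1 of length 3:
v_1 = (2, 0, -4)ᵀ
v_2 = (8, 2, -8)ᵀ
v_3 = (1, 0, 0)ᵀ

Let N = A − (-1)·I. We want v_3 with N^3 v_3 = 0 but N^2 v_3 ≠ 0; then v_{j-1} := N · v_j for j = 3, …, 2.

Pick v_3 = (1, 0, 0)ᵀ.
Then v_2 = N · v_3 = (8, 2, -8)ᵀ.
Then v_1 = N · v_2 = (2, 0, -4)ᵀ.

Sanity check: (A − (-1)·I) v_1 = (0, 0, 0)ᵀ = 0. ✓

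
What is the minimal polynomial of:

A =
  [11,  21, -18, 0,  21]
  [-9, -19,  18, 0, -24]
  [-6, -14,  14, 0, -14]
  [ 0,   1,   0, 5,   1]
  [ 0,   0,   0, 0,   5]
x^3 - 9*x^2 + 24*x - 20

The characteristic polynomial is χ_A(x) = (x - 5)^2*(x - 2)^3, so the eigenvalues are known. The minimal polynomial is
  m_A(x) = Π_λ (x − λ)^{k_λ}
where k_λ is the size of the *largest* Jordan block for λ (equivalently, the smallest k with (A − λI)^k v = 0 for every generalised eigenvector v of λ).

  λ = 2: largest Jordan block has size 2, contributing (x − 2)^2
  λ = 5: largest Jordan block has size 1, contributing (x − 5)

So m_A(x) = (x - 5)*(x - 2)^2 = x^3 - 9*x^2 + 24*x - 20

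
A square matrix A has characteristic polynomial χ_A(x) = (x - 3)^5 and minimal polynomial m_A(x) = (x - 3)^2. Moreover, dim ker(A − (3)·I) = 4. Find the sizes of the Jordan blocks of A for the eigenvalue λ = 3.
Block sizes for λ = 3: [2, 1, 1, 1]

Step 1 — from the characteristic polynomial, algebraic multiplicity of λ = 3 is 5. From dim ker(A − (3)·I) = 4, there are exactly 4 Jordan blocks for λ = 3.
Step 2 — from the minimal polynomial, the factor (x − 3)^2 tells us the largest block for λ = 3 has size 2.
Step 3 — with total size 5, 4 blocks, and largest block 2, the block sizes (in nonincreasing order) are [2, 1, 1, 1].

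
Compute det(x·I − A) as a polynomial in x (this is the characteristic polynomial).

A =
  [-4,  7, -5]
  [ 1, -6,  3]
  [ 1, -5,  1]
x^3 + 9*x^2 + 27*x + 27

Expanding det(x·I − A) (e.g. by cofactor expansion or by noting that A is similar to its Jordan form J, which has the same characteristic polynomial as A) gives
  χ_A(x) = x^3 + 9*x^2 + 27*x + 27
which factors as (x + 3)^3. The eigenvalues (with algebraic multiplicities) are λ = -3 with multiplicity 3.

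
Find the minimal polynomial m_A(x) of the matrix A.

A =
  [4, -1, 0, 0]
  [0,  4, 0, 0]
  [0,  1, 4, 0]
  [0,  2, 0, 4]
x^2 - 8*x + 16

The characteristic polynomial is χ_A(x) = (x - 4)^4, so the eigenvalues are known. The minimal polynomial is
  m_A(x) = Π_λ (x − λ)^{k_λ}
where k_λ is the size of the *largest* Jordan block for λ (equivalently, the smallest k with (A − λI)^k v = 0 for every generalised eigenvector v of λ).

  λ = 4: largest Jordan block has size 2, contributing (x − 4)^2

So m_A(x) = (x - 4)^2 = x^2 - 8*x + 16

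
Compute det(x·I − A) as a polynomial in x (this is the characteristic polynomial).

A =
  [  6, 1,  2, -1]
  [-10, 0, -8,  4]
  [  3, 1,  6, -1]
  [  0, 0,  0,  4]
x^4 - 16*x^3 + 96*x^2 - 256*x + 256

Expanding det(x·I − A) (e.g. by cofactor expansion or by noting that A is similar to its Jordan form J, which has the same characteristic polynomial as A) gives
  χ_A(x) = x^4 - 16*x^3 + 96*x^2 - 256*x + 256
which factors as (x - 4)^4. The eigenvalues (with algebraic multiplicities) are λ = 4 with multiplicity 4.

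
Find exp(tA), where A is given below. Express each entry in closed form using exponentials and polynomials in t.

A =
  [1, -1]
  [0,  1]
e^{tA} =
  [exp(t), -t*exp(t)]
  [0, exp(t)]

Strategy: write A = P · J · P⁻¹ where J is a Jordan canonical form, so e^{tA} = P · e^{tJ} · P⁻¹, and e^{tJ} can be computed block-by-block.

A has Jordan form
J =
  [1, 1]
  [0, 1]
(up to reordering of blocks).

Per-block formulas:
  For a 2×2 Jordan block J_2(1): exp(t · J_2(1)) = e^(1t)·(I + t·N), where N is the 2×2 nilpotent shift.

After assembling e^{tJ} and conjugating by P, we get:

e^{tA} =
  [exp(t), -t*exp(t)]
  [0, exp(t)]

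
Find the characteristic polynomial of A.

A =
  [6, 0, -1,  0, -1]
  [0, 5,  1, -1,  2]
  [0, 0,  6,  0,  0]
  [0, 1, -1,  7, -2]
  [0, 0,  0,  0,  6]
x^5 - 30*x^4 + 360*x^3 - 2160*x^2 + 6480*x - 7776

Expanding det(x·I − A) (e.g. by cofactor expansion or by noting that A is similar to its Jordan form J, which has the same characteristic polynomial as A) gives
  χ_A(x) = x^5 - 30*x^4 + 360*x^3 - 2160*x^2 + 6480*x - 7776
which factors as (x - 6)^5. The eigenvalues (with algebraic multiplicities) are λ = 6 with multiplicity 5.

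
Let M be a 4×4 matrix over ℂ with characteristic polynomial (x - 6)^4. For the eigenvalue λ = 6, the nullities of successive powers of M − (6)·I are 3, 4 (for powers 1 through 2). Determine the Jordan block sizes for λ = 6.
Block sizes for λ = 6: [2, 1, 1]

From the dimensions of kernels of powers, the number of Jordan blocks of size at least j is d_j − d_{j−1} where d_j = dim ker(N^j) (with d_0 = 0). Computing the differences gives [3, 1].
The number of blocks of size exactly k is (#blocks of size ≥ k) − (#blocks of size ≥ k + 1), so the partition is: 2 block(s) of size 1, 1 block(s) of size 2.
In nonincreasing order the block sizes are [2, 1, 1].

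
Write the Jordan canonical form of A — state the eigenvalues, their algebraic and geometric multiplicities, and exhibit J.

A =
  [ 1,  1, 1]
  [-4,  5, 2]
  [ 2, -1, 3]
J_3(3)

The characteristic polynomial is
  det(x·I − A) = x^3 - 9*x^2 + 27*x - 27 = (x - 3)^3

Eigenvalues and multiplicities (the geometric multiplicity of λ is n − rank(A − λI), which equals the number of Jordan blocks for λ):
  λ = 3: algebraic multiplicity = 3, geometric multiplicity = 1

Determining the block sizes for each eigenvalue:
  λ = 3: one block (gm = 1), so the single block has size am = 3 → block sizes [3]

Assembling the blocks gives a Jordan form
J =
  [3, 1, 0]
  [0, 3, 1]
  [0, 0, 3]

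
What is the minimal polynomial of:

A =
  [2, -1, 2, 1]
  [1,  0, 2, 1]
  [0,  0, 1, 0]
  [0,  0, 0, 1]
x^2 - 2*x + 1

The characteristic polynomial is χ_A(x) = (x - 1)^4, so the eigenvalues are known. The minimal polynomial is
  m_A(x) = Π_λ (x − λ)^{k_λ}
where k_λ is the size of the *largest* Jordan block for λ (equivalently, the smallest k with (A − λI)^k v = 0 for every generalised eigenvector v of λ).

  λ = 1: largest Jordan block has size 2, contributing (x − 1)^2

So m_A(x) = (x - 1)^2 = x^2 - 2*x + 1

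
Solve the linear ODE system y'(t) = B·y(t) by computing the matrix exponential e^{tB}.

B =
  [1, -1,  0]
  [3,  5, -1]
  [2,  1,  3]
e^{tB} =
  [t^2*exp(3*t)/2 - 2*t*exp(3*t) + exp(3*t), -t*exp(3*t), t^2*exp(3*t)/2]
  [-t^2*exp(3*t) + 3*t*exp(3*t), 2*t*exp(3*t) + exp(3*t), -t^2*exp(3*t) - t*exp(3*t)]
  [-t^2*exp(3*t)/2 + 2*t*exp(3*t), t*exp(3*t), -t^2*exp(3*t)/2 + exp(3*t)]

Strategy: write B = P · J · P⁻¹ where J is a Jordan canonical form, so e^{tB} = P · e^{tJ} · P⁻¹, and e^{tJ} can be computed block-by-block.

B has Jordan form
J =
  [3, 1, 0]
  [0, 3, 1]
  [0, 0, 3]
(up to reordering of blocks).

Per-block formulas:
  For a 3×3 Jordan block J_3(3): exp(t · J_3(3)) = e^(3t)·(I + t·N + (t^2/2)·N^2), where N is the 3×3 nilpotent shift.

After assembling e^{tJ} and conjugating by P, we get:

e^{tB} =
  [t^2*exp(3*t)/2 - 2*t*exp(3*t) + exp(3*t), -t*exp(3*t), t^2*exp(3*t)/2]
  [-t^2*exp(3*t) + 3*t*exp(3*t), 2*t*exp(3*t) + exp(3*t), -t^2*exp(3*t) - t*exp(3*t)]
  [-t^2*exp(3*t)/2 + 2*t*exp(3*t), t*exp(3*t), -t^2*exp(3*t)/2 + exp(3*t)]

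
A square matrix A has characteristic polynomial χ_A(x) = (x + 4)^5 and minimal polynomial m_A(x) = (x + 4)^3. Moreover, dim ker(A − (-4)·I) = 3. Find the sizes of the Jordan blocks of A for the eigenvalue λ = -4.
Block sizes for λ = -4: [3, 1, 1]

Step 1 — from the characteristic polynomial, algebraic multiplicity of λ = -4 is 5. From dim ker(A − (-4)·I) = 3, there are exactly 3 Jordan blocks for λ = -4.
Step 2 — from the minimal polynomial, the factor (x + 4)^3 tells us the largest block for λ = -4 has size 3.
Step 3 — with total size 5, 3 blocks, and largest block 3, the block sizes (in nonincreasing order) are [3, 1, 1].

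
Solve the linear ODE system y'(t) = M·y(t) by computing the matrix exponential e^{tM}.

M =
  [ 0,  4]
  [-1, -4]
e^{tM} =
  [2*t*exp(-2*t) + exp(-2*t), 4*t*exp(-2*t)]
  [-t*exp(-2*t), -2*t*exp(-2*t) + exp(-2*t)]

Strategy: write M = P · J · P⁻¹ where J is a Jordan canonical form, so e^{tM} = P · e^{tJ} · P⁻¹, and e^{tJ} can be computed block-by-block.

M has Jordan form
J =
  [-2,  1]
  [ 0, -2]
(up to reordering of blocks).

Per-block formulas:
  For a 2×2 Jordan block J_2(-2): exp(t · J_2(-2)) = e^(-2t)·(I + t·N), where N is the 2×2 nilpotent shift.

After assembling e^{tJ} and conjugating by P, we get:

e^{tM} =
  [2*t*exp(-2*t) + exp(-2*t), 4*t*exp(-2*t)]
  [-t*exp(-2*t), -2*t*exp(-2*t) + exp(-2*t)]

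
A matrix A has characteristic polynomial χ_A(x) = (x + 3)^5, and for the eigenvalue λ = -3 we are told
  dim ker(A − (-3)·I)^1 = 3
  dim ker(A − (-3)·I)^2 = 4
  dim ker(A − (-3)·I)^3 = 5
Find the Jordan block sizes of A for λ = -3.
Block sizes for λ = -3: [3, 1, 1]

From the dimensions of kernels of powers, the number of Jordan blocks of size at least j is d_j − d_{j−1} where d_j = dim ker(N^j) (with d_0 = 0). Computing the differences gives [3, 1, 1].
The number of blocks of size exactly k is (#blocks of size ≥ k) − (#blocks of size ≥ k + 1), so the partition is: 2 block(s) of size 1, 1 block(s) of size 3.
In nonincreasing order the block sizes are [3, 1, 1].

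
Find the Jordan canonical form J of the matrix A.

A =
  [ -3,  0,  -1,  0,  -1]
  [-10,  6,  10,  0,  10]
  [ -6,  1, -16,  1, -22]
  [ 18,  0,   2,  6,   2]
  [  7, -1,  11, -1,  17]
J_2(-4) ⊕ J_2(6) ⊕ J_1(6)

The characteristic polynomial is
  det(x·I − A) = x^5 - 10*x^4 - 20*x^3 + 360*x^2 - 3456 = (x - 6)^3*(x + 4)^2

Eigenvalues and multiplicities (the geometric multiplicity of λ is n − rank(A − λI), which equals the number of Jordan blocks for λ):
  λ = -4: algebraic multiplicity = 2, geometric multiplicity = 1
  λ = 6: algebraic multiplicity = 3, geometric multiplicity = 2

Determining the block sizes for each eigenvalue:
  λ = -4: one block (gm = 1), so the single block has size am = 2 → block sizes [2]
  λ = 6: 2 blocks summing to 3 forces exactly one block of size 2 and the rest size 1 → block sizes [2, 1]

Assembling the blocks gives a Jordan form
J =
  [-4,  1, 0, 0, 0]
  [ 0, -4, 0, 0, 0]
  [ 0,  0, 6, 1, 0]
  [ 0,  0, 0, 6, 0]
  [ 0,  0, 0, 0, 6]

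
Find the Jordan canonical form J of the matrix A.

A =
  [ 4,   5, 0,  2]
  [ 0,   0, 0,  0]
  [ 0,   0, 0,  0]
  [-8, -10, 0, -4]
J_2(0) ⊕ J_1(0) ⊕ J_1(0)

The characteristic polynomial is
  det(x·I − A) = x^4

Eigenvalues and multiplicities (the geometric multiplicity of λ is n − rank(A − λI), which equals the number of Jordan blocks for λ):
  λ = 0: algebraic multiplicity = 4, geometric multiplicity = 3

Determining the block sizes for each eigenvalue:
  λ = 0: 3 blocks summing to 4 forces exactly one block of size 2 and the rest size 1 → block sizes [2, 1, 1]

Assembling the blocks gives a Jordan form
J =
  [0, 1, 0, 0]
  [0, 0, 0, 0]
  [0, 0, 0, 0]
  [0, 0, 0, 0]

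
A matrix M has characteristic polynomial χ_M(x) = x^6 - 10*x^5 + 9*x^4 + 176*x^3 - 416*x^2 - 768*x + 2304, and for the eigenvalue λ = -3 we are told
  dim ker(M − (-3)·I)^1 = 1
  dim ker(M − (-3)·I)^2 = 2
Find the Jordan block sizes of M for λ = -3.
Block sizes for λ = -3: [2]

From the dimensions of kernels of powers, the number of Jordan blocks of size at least j is d_j − d_{j−1} where d_j = dim ker(N^j) (with d_0 = 0). Computing the differences gives [1, 1].
The number of blocks of size exactly k is (#blocks of size ≥ k) − (#blocks of size ≥ k + 1), so the partition is: 1 block(s) of size 2.
In nonincreasing order the block sizes are [2].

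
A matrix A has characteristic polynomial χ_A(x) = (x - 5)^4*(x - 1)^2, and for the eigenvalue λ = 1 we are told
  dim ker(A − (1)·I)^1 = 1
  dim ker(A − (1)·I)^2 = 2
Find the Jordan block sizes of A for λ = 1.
Block sizes for λ = 1: [2]

From the dimensions of kernels of powers, the number of Jordan blocks of size at least j is d_j − d_{j−1} where d_j = dim ker(N^j) (with d_0 = 0). Computing the differences gives [1, 1].
The number of blocks of size exactly k is (#blocks of size ≥ k) − (#blocks of size ≥ k + 1), so the partition is: 1 block(s) of size 2.
In nonincreasing order the block sizes are [2].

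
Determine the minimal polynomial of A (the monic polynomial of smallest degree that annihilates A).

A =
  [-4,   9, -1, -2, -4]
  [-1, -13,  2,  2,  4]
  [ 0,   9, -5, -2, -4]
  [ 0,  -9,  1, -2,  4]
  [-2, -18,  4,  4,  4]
x^3 + 12*x^2 + 48*x + 64

The characteristic polynomial is χ_A(x) = (x + 4)^5, so the eigenvalues are known. The minimal polynomial is
  m_A(x) = Π_λ (x − λ)^{k_λ}
where k_λ is the size of the *largest* Jordan block for λ (equivalently, the smallest k with (A − λI)^k v = 0 for every generalised eigenvector v of λ).

  λ = -4: largest Jordan block has size 3, contributing (x + 4)^3

So m_A(x) = (x + 4)^3 = x^3 + 12*x^2 + 48*x + 64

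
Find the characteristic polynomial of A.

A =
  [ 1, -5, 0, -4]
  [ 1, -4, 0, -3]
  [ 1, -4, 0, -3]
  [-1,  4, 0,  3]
x^4

Expanding det(x·I − A) (e.g. by cofactor expansion or by noting that A is similar to its Jordan form J, which has the same characteristic polynomial as A) gives
  χ_A(x) = x^4
which factors as x^4. The eigenvalues (with algebraic multiplicities) are λ = 0 with multiplicity 4.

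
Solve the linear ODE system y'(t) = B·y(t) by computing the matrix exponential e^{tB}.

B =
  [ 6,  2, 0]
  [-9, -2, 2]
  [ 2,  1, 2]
e^{tB} =
  [-t^2*exp(2*t) + 4*t*exp(2*t) + exp(2*t), 2*t*exp(2*t), 2*t^2*exp(2*t)]
  [2*t^2*exp(2*t) - 9*t*exp(2*t), -4*t*exp(2*t) + exp(2*t), -4*t^2*exp(2*t) + 2*t*exp(2*t)]
  [-t^2*exp(2*t)/2 + 2*t*exp(2*t), t*exp(2*t), t^2*exp(2*t) + exp(2*t)]

Strategy: write B = P · J · P⁻¹ where J is a Jordan canonical form, so e^{tB} = P · e^{tJ} · P⁻¹, and e^{tJ} can be computed block-by-block.

B has Jordan form
J =
  [2, 1, 0]
  [0, 2, 1]
  [0, 0, 2]
(up to reordering of blocks).

Per-block formulas:
  For a 3×3 Jordan block J_3(2): exp(t · J_3(2)) = e^(2t)·(I + t·N + (t^2/2)·N^2), where N is the 3×3 nilpotent shift.

After assembling e^{tJ} and conjugating by P, we get:

e^{tB} =
  [-t^2*exp(2*t) + 4*t*exp(2*t) + exp(2*t), 2*t*exp(2*t), 2*t^2*exp(2*t)]
  [2*t^2*exp(2*t) - 9*t*exp(2*t), -4*t*exp(2*t) + exp(2*t), -4*t^2*exp(2*t) + 2*t*exp(2*t)]
  [-t^2*exp(2*t)/2 + 2*t*exp(2*t), t*exp(2*t), t^2*exp(2*t) + exp(2*t)]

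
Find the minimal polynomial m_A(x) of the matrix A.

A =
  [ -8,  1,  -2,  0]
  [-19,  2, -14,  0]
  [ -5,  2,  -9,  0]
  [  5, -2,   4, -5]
x^3 + 15*x^2 + 75*x + 125

The characteristic polynomial is χ_A(x) = (x + 5)^4, so the eigenvalues are known. The minimal polynomial is
  m_A(x) = Π_λ (x − λ)^{k_λ}
where k_λ is the size of the *largest* Jordan block for λ (equivalently, the smallest k with (A − λI)^k v = 0 for every generalised eigenvector v of λ).

  λ = -5: largest Jordan block has size 3, contributing (x + 5)^3

So m_A(x) = (x + 5)^3 = x^3 + 15*x^2 + 75*x + 125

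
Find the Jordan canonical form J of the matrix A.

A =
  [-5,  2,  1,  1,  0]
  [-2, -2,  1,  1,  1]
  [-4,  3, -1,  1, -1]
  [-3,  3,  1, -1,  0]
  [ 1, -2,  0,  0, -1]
J_3(-2) ⊕ J_2(-2)

The characteristic polynomial is
  det(x·I − A) = x^5 + 10*x^4 + 40*x^3 + 80*x^2 + 80*x + 32 = (x + 2)^5

Eigenvalues and multiplicities (the geometric multiplicity of λ is n − rank(A − λI), which equals the number of Jordan blocks for λ):
  λ = -2: algebraic multiplicity = 5, geometric multiplicity = 2

Determining the block sizes for each eigenvalue:
  λ = -2: with am = 5 and gm = 2, the partition is not yet determined (e.g. several partitions of 5 into 2 parts exist). Let N = A − (-2)·I. Computing rank(N^1) = 3, rank(N^2) = 1, rank(N^3) = 0; the number of blocks of size ≥ j is rank(N^{j−1}) − rank(N^j), giving [2, 2, 1]. So we have 1 block(s) of size 3, 1 block(s) of size 2 → block sizes [3, 2]

Assembling the blocks gives a Jordan form
J =
  [-2,  1,  0,  0,  0]
  [ 0, -2,  1,  0,  0]
  [ 0,  0, -2,  0,  0]
  [ 0,  0,  0, -2,  1]
  [ 0,  0,  0,  0, -2]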